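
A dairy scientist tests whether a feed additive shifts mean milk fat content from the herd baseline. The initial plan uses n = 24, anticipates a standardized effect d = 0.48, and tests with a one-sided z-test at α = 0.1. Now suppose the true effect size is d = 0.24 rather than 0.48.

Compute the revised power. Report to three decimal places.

With d = 0.24: δ = d·√n = 0.24 × √24 = 1.1758. Critical value z_{0.1} = 1.282.
Revised power = P(Z > 1.282 − δ) = Φ(-0.106) = 0.4579.

Power ≈ 0.458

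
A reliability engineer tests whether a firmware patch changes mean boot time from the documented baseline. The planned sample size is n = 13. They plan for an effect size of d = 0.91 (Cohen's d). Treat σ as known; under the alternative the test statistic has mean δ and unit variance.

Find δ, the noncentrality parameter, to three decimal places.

δ ≈ 3.281

δ = d·√n = 0.91 × √13 = 3.2811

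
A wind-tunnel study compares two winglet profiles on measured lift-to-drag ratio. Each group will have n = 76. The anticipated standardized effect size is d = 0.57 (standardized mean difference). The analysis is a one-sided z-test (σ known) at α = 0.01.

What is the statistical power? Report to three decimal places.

Power ≈ 0.882

Noncentrality parameter: δ = d·√(n/2) = 0.57 × √(76/2) = 3.5137
One-sided α = 0.01 → critical value z_{0.01} = 2.326.
Power = Φ(δ − 2.326) = Φ(1.187) = 0.8825.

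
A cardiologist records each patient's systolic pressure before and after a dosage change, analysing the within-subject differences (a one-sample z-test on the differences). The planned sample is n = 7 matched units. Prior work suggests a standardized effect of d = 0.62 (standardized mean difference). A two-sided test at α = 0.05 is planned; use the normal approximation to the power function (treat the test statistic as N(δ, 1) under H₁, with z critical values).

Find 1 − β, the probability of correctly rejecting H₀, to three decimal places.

Noncentrality parameter: δ = d·√n = 0.62 × √7 = 1.6404
Critical value for a two-sided test at α = 0.05: z_{α/2} = 1.960.
Power = Φ(δ − 1.960) + Φ(−δ − 1.960) = Φ(-0.320) + Φ(-3.600) = 0.3746 + 0.0002 = 0.3748.

Power ≈ 0.375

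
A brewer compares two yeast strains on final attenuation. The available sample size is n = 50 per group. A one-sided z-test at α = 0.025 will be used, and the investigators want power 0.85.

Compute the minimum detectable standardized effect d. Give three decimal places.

d ≈ 0.599

Required noncentrality: δ = z_{0.025} + z_{0.15} = 1.960 + 1.036 = 2.996.
δ = d·√(n/2) ⇒ d = δ/√(n/2) = 2.996/√(50/2) = 0.5993.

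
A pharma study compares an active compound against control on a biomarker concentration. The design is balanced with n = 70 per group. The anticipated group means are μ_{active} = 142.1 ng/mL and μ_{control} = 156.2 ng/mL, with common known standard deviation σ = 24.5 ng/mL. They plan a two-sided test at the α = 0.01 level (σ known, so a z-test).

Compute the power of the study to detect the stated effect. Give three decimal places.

Standardized effect: d = |μ_{active} − μ_{control}| / σ = |142.1 − 156.2| / 24.5 = 0.5755
Noncentrality parameter: λ = d·√(n/2) = 0.5755 × √(70/2) = 3.4048
Two-sided α = 0.01 → critical value z_{0.005} = 2.576.
Power = Φ(λ − 2.576) + Φ(−λ − 2.576) = Φ(0.829) + Φ(-5.981) = 0.7964 + 0.0000 = 0.7964.

Power ≈ 0.796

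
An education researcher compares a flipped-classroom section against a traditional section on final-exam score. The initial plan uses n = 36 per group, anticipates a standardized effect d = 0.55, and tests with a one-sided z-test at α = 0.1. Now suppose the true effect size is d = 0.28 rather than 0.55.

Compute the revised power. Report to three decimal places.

With d = 0.28: δ = d·√(n/2) = 0.28 × √(36/2) = 1.1879. Critical value z_{0.1} = 1.282.
Revised power = Φ(δ − 1.282) = Φ(-0.094) = 0.4627.

Power ≈ 0.463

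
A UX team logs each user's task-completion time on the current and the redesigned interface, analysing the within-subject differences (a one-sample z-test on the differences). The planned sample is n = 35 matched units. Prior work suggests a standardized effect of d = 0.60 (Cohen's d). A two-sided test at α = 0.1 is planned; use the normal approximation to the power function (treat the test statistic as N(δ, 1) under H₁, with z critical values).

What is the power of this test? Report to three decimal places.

Noncentrality parameter: δ = d·√n = 0.60 × √35 = 3.5496
Two-sided α = 0.1 → critical value z_{0.05} = 1.645.
Power = Φ(δ − 1.645) + Φ(−δ − 1.645) = Φ(1.905) + Φ(-5.195) = 0.9716 + 0.0000 = 0.9716.

Power ≈ 0.972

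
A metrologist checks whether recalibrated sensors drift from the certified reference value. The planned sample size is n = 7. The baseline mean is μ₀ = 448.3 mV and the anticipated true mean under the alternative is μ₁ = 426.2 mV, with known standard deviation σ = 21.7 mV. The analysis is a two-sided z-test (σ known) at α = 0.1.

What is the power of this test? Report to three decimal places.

Standardized effect: d = |μ₁ − μ₀| / σ = |426.2 − 448.3| / 21.7 = 1.0184
Noncentrality parameter: δ = d·√n = 1.0184 × √7 = 2.6945
Two-sided α = 0.1 → critical value z_{0.05} = 1.645.
Power = Φ(δ − 1.645) + Φ(−δ − 1.645) = Φ(1.050) + Φ(-4.339) = 0.8531 + 0.0000 = 0.8531.

Power ≈ 0.853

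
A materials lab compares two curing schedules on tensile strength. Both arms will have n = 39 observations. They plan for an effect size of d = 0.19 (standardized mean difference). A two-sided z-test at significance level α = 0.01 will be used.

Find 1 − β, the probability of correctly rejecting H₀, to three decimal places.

Noncentrality parameter: δ = d·√(n/2) = 0.19 × √(39/2) = 0.8390
Two-sided α = 0.01 → critical value z_{0.005} = 2.576.
Power = Φ(δ − 2.576) + Φ(−δ − 2.576) = Φ(-1.737) + Φ(-3.415) = 0.0412 + 0.0003 = 0.0415.

Power ≈ 0.042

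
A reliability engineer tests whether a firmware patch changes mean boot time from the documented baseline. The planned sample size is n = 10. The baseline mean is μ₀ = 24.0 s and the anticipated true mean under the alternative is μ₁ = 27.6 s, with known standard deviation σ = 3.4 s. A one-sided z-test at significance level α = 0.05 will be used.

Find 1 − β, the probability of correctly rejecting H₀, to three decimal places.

Standardized effect: d = |μ₁ − μ₀| / σ = |27.6 − 24.0| / 3.4 = 1.0588
Noncentrality parameter: δ = d·√n = 1.0588 × √10 = 3.3483
One-sided α = 0.05 → critical value z_{0.05} = 1.645.
Power = P(Z > 1.645 − δ) = Φ(1.703) = 0.9558.

Power ≈ 0.956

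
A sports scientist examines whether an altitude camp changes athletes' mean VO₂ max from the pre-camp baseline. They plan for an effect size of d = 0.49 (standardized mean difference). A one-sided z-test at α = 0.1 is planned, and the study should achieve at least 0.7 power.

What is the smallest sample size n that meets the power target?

n = 14

Set Φ(δ − 1.282) = 0.7; then δ − 1.282 = Φ⁻¹(0.7) = 0.524, giving δ = 1.806.
δ = d·√n ⇒ n = (δ/d)² = (1.806 / 0.49)² = 13.58.
Rounding up, n = 14.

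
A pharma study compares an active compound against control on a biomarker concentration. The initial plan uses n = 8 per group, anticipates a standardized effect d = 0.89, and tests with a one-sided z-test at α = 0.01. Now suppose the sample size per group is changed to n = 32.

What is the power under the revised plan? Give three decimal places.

With n = 32 per group: δ = d·√(n/2) = 0.89 × √(32/2) = 3.5600. Critical value z_{0.01} = 2.326.
Revised power = Φ(δ − 2.326) = Φ(1.234) = 0.8913.

Power ≈ 0.891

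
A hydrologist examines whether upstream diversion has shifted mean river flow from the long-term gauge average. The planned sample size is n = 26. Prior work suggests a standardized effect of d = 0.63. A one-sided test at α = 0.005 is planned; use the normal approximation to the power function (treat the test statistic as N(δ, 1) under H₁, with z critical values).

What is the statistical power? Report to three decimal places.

Noncentrality parameter: δ = d·√n = 0.63 × √26 = 3.2124
One-sided α = 0.005 → critical value z_{0.005} = 2.576.
Power = P(Z > 2.576 − δ) = Φ(0.637) = 0.7378.

Power ≈ 0.738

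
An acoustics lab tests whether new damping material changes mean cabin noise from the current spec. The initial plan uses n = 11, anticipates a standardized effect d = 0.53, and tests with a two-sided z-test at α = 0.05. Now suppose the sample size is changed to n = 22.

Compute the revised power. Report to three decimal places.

Power ≈ 0.701

With n = 22: δ = d·√n = 0.53 × √22 = 2.4859. Critical value z_{0.025} = 1.960.
Revised power = Φ(δ − 1.960) + Φ(−δ − 1.960) = Φ(0.526) + Φ(-4.446) = 0.7005 + 0.0000 = 0.7005.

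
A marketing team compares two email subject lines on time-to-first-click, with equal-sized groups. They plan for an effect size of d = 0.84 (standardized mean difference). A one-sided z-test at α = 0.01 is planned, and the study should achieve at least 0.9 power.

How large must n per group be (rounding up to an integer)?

For power 0.9 need Φ(δ − z_{0.01}) = 0.9, so δ = z_{0.01} + z_{0.10} = 2.326 + 1.282 = 3.608.
δ = d·√(n/2) ⇒ n = 2(δ/d)² = 2 × (3.608 / 0.84)² = 36.90.
Round up to the next whole unit.

n = 37 per group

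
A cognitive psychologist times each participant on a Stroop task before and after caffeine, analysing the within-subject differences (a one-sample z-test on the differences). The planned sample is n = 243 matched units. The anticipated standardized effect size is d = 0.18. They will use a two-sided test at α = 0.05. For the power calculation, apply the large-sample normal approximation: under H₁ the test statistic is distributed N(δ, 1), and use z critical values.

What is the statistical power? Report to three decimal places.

Noncentrality parameter: δ = d·√n = 0.18 × √243 = 2.8059
Critical value for a two-sided test at α = 0.05: z_{α/2} = 1.960.
Power = Φ(δ − 1.960) + Φ(−δ − 1.960) = Φ(0.846) + Φ(-4.766) = 0.8012 + 0.0000 = 0.8012.

Power ≈ 0.801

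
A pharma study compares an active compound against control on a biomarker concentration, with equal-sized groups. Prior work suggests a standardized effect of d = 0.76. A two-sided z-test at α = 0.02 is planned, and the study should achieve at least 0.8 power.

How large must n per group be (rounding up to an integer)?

n = 35 per group

Set Φ(δ − 2.326) = 0.8; then δ − 2.326 = Φ⁻¹(0.8) = 0.842, giving δ = 3.168.
(For δ > 0 the lower-tail rejection region contributes negligibly to power, so the one-term inversion is standard.)
δ = d·√(n/2) ⇒ n = 2(δ/d)² = 2 × (3.168 / 0.76)² = 34.75.
Round up to the next whole unit.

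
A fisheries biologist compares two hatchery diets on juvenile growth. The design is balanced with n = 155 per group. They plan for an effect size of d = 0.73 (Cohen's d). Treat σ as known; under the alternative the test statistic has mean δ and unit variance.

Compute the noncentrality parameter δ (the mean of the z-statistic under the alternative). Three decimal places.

δ ≈ 6.426

δ = d·√(n/2) = 0.73 × √(155/2) = 6.4265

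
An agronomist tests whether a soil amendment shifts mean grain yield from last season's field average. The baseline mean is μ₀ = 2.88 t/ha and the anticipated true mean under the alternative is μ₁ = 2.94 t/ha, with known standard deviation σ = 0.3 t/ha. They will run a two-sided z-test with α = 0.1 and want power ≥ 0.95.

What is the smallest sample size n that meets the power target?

n = 271

Standardized effect: d = |μ₁ − μ₀| / σ = |2.94 − 2.88| / 0.3 = 0.2000
Set Φ(δ − 1.645) = 0.95; then δ − 1.645 = Φ⁻¹(0.95) = 1.645, giving δ = 3.290.
(Ignoring the negligible lower-tail rejection probability gives the usual closed-form inversion.)
δ = d·√n ⇒ n = (δ/d)² = (3.290 / 0.2000)² = 270.55.
Rounding up, n = 271.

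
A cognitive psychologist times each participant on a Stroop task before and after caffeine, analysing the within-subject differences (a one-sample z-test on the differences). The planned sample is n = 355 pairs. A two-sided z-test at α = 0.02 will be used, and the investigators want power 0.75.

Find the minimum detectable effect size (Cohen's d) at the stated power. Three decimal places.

Need Φ(δ − 2.326) = 0.75, so δ = 2.326 + 0.674 = 3.001.
(The second rejection-region term Φ(−δ − z_{α/2}) is negligible and dropped.)
δ = d·√n ⇒ d = δ/√n = 3.001/√355 = 0.1593.

d ≈ 0.159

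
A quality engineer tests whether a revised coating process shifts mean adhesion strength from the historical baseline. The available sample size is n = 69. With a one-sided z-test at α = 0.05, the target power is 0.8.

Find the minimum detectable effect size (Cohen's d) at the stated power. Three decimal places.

d ≈ 0.299

Need Φ(δ − 1.645) = 0.8, so δ = 1.645 + 0.842 = 2.486.
δ = d·√n ⇒ d = δ/√n = 2.486/√69 = 0.2993.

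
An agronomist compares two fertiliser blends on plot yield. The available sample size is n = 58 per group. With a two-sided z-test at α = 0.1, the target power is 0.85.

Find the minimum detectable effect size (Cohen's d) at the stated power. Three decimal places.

d ≈ 0.498

Need Φ(δ − 1.645) = 0.85, so δ = 1.645 + 1.036 = 2.681.
(Lower-tail contribution to power is negligible for δ > 0.)
δ = d·√(n/2) ⇒ d = δ/√(n/2) = 2.681/√(58/2) = 0.4979.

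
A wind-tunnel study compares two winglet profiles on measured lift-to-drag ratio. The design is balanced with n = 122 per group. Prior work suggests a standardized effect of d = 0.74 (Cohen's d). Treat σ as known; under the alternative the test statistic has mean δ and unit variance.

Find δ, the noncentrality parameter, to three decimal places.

The noncentrality parameter scales effect size by the design's sample-size factor: δ = d·√(n/2) = 0.74 × √(122/2) = 5.7796

δ ≈ 5.780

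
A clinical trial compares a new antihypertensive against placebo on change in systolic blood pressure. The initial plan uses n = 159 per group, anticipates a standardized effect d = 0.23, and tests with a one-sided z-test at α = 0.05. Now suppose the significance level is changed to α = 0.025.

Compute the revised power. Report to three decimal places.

Power ≈ 0.536

δ = d·√(n/2) = 0.23 × √(159/2) = 2.0507 (unchanged). New critical value: z_{0.025} = 1.960.
Revised power = Φ(δ − 1.960) = Φ(0.091) = 0.5362.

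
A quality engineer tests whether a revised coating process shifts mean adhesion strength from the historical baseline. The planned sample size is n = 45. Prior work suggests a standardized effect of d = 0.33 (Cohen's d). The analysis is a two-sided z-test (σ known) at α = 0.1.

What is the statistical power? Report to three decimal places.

Noncentrality parameter: δ = d·√n = 0.33 × √45 = 2.2137
Critical value for a two-sided test at α = 0.1: z_{α/2} = 1.645.
Power = Φ(δ − 1.645) + Φ(−δ − 1.645) = Φ(0.569) + Φ(-3.859) = 0.7153 + 0.0001 = 0.7153.

Power ≈ 0.715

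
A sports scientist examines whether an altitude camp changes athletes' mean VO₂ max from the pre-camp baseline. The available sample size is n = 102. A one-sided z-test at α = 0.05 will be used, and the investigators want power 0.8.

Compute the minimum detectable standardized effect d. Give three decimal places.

Need Φ(δ − 1.645) = 0.8, so δ = 1.645 + 0.842 = 2.486.
δ = d·√n ⇒ d = δ/√n = 2.486/√102 = 0.2462.

d ≈ 0.246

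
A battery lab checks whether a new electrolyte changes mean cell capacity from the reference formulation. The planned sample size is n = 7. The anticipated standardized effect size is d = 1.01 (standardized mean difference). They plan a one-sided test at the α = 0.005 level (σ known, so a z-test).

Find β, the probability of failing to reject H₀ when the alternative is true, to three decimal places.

β ≈ 0.462

Noncentrality parameter: δ = d·√n = 1.01 × √7 = 2.6722
Critical value for a one-sided test at α = 0.005: z_α = 2.576.
Power = P(Z > 2.576 − δ) = Φ(0.096) = 0.5384.
Type II error: β = 1 − power = 1 − 0.5384 = 0.4616.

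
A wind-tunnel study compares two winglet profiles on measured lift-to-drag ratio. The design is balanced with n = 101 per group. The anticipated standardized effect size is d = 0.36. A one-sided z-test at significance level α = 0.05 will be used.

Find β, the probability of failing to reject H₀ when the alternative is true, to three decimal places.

Noncentrality parameter: δ = d·√(n/2) = 0.36 × √(101/2) = 2.5583
One-sided α = 0.05 → critical value z_{0.05} = 1.645.
Power = P(Z > 1.645 − δ) = Φ(0.913) = 0.8195.
Type II error: β = 1 − power = 1 − 0.8195 = 0.1805.

β ≈ 0.181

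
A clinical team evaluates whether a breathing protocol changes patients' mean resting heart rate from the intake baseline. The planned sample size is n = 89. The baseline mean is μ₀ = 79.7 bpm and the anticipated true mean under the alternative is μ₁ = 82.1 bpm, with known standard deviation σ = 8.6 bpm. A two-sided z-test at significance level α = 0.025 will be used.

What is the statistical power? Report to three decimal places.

Standardized effect: d = |μ₁ − μ₀| / σ = |82.1 − 79.7| / 8.6 = 0.2791
Noncentrality parameter: δ = d·√n = 0.2791 × √89 = 2.6327
Two-sided α = 0.025 → critical value z_{0.0125} = 2.241.
Power = Φ(δ − 2.241) + Φ(−δ − 2.241) = Φ(0.391) + Φ(-4.874) = 0.6522 + 0.0000 = 0.6522.

Power ≈ 0.652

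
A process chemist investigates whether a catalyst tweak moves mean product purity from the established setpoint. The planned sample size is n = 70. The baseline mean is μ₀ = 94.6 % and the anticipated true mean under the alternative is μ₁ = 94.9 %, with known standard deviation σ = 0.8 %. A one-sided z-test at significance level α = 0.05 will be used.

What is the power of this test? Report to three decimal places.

Power ≈ 0.932

Standardized effect: d = |μ₁ − μ₀| / σ = |94.9 − 94.6| / 0.8 = 0.3750
Noncentrality parameter: δ = d·√n = 0.3750 × √70 = 3.1375
One-sided α = 0.05 → critical value z_{0.05} = 1.645.
Power = P(Z > 1.645 − δ) = Φ(1.493) = 0.9322.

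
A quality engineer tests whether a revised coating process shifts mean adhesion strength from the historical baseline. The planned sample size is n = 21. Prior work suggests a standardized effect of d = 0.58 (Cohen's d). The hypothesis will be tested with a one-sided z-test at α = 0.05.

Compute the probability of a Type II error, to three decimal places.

β ≈ 0.156

Noncentrality parameter: δ = d·√n = 0.58 × √21 = 2.6579
One-sided α = 0.05 → critical value z_{0.05} = 1.645.
Power = P(Z > 1.645 − δ) = Φ(1.013) = 0.8445.
Type II error: β = 1 − power = 1 − 0.8445 = 0.1555.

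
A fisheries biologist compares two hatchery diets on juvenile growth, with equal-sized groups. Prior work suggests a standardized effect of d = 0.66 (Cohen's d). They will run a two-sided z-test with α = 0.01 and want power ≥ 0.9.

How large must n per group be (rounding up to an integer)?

For power 0.9 need Φ(δ − z_{0.005}) = 0.9, so δ = z_{0.005} + z_{0.10} = 2.576 + 1.282 = 3.857.
(The Φ(−δ − z_{α/2}) term is vanishingly small for δ > 0 and is dropped in the standard sample-size formula.)
δ = d·√(n/2) ⇒ n = 2(δ/d)² = 2 × (3.857 / 0.66)² = 68.32.
Round up to the next whole unit.

n = 69 per group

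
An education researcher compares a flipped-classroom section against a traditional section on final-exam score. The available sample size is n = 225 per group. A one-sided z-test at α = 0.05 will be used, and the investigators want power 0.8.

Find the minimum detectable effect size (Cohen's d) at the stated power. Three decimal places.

d ≈ 0.234

Required noncentrality: δ = z_{0.05} + z_{0.20} = 1.645 + 0.842 = 2.486.
δ = d·√(n/2) ⇒ d = δ/√(n/2) = 2.486/√(225/2) = 0.2344.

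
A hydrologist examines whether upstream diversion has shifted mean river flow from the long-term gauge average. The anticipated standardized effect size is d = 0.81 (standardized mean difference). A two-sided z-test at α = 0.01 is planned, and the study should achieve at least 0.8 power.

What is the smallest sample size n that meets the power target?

n = 18

Set Φ(δ − 2.576) = 0.8; then δ − 2.576 = Φ⁻¹(0.8) = 0.842, giving δ = 3.417.
(The Φ(−δ − z_{α/2}) term is vanishingly small for δ > 0 and is dropped in the standard sample-size formula.)
δ = d·√n ⇒ n = (δ/d)² = (3.417 / 0.81)² = 17.80.
Rounding up, n = 18.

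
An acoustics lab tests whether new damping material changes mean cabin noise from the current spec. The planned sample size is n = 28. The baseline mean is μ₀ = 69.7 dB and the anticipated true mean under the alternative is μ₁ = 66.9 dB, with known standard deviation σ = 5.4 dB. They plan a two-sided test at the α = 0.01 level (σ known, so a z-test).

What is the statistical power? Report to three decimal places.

Standardized effect: d = |μ₁ − μ₀| / σ = |66.9 − 69.7| / 5.4 = 0.5185
Noncentrality parameter: δ = d·√n = 0.5185 × √28 = 2.7437
Two-sided α = 0.01 → critical value z_{0.005} = 2.576.
Power = Φ(δ − 2.576) + Φ(−δ − 2.576) = Φ(0.168) + Φ(-5.320) = 0.5667 + 0.0000 = 0.5667.

Power ≈ 0.567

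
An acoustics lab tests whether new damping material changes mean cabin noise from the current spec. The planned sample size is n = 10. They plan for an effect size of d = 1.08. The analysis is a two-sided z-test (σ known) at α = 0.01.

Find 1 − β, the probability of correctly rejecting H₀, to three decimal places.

Noncentrality parameter: δ = d·√n = 1.08 × √10 = 3.4153
Critical value for a two-sided test at α = 0.01: z_{α/2} = 2.576.
Power = Φ(δ − 2.576) + Φ(−δ − 2.576) = Φ(0.839) + Φ(-5.991) = 0.7994 + 0.0000 = 0.7994.

Power ≈ 0.799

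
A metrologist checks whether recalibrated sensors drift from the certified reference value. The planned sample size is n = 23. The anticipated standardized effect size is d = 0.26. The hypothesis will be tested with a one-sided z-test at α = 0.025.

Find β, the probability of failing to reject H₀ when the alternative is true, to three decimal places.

β ≈ 0.762

Noncentrality parameter: δ = d·√n = 0.26 × √23 = 1.2469
Critical value for a one-sided test at α = 0.025: z_α = 1.960.
Power = Φ(δ − 1.960) = Φ(-0.713) = 0.2379.
Type II error: β = 1 − power = 1 − 0.2379 = 0.7621.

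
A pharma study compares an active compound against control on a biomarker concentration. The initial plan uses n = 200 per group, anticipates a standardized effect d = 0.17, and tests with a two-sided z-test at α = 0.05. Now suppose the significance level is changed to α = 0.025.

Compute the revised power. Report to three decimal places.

δ = d·√(n/2) = 0.17 × √(200/2) = 1.7000 (unchanged). New critical value: z_{0.0125} = 2.241.
Revised power = Φ(δ − 2.241) + Φ(−δ − 2.241) = Φ(-0.541) + Φ(-3.941) = 0.2941 + 0.0000 = 0.2942.

Power ≈ 0.294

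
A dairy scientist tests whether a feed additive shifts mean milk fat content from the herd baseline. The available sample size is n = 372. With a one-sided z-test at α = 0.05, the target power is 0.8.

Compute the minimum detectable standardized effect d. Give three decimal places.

d ≈ 0.129

Required noncentrality: δ = z_{0.05} + z_{0.20} = 1.645 + 0.842 = 2.486.
δ = d·√n ⇒ d = δ/√n = 2.486/√372 = 0.1289.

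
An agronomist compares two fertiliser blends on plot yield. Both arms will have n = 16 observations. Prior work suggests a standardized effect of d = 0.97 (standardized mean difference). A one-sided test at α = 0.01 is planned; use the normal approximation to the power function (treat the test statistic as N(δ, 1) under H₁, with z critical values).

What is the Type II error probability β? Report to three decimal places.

β ≈ 0.338

Noncentrality parameter: δ = d·√(n/2) = 0.97 × √(16/2) = 2.7436
One-sided α = 0.01 → critical value z_{0.01} = 2.326.
Power = Φ(δ − 2.326) = Φ(0.417) = 0.6617.
Type II error: β = 1 − power = 1 − 0.6617 = 0.3383.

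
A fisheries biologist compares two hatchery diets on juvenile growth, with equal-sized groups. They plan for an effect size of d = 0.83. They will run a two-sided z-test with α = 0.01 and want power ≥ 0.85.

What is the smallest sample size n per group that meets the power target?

Set Φ(δ − 2.576) = 0.85; then δ − 2.576 = Φ⁻¹(0.85) = 1.036, giving δ = 3.612.
(Ignoring the negligible lower-tail rejection probability gives the usual closed-form inversion.)
δ = d·√(n/2) ⇒ n = 2(δ/d)² = 2 × (3.612 / 0.83)² = 37.88.
Round up to the next whole unit.

n = 38 per group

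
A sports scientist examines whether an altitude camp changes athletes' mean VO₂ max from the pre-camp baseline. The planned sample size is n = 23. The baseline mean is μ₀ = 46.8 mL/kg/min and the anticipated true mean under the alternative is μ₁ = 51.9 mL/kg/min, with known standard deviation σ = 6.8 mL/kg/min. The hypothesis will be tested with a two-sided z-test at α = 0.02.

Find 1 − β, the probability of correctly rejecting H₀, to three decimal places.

Standardized effect: d = |μ₁ − μ₀| / σ = |51.9 − 46.8| / 6.8 = 0.7500
Noncentrality parameter: δ = d·√n = 0.7500 × √23 = 3.5969
Critical value for a two-sided test at α = 0.02: z_{α/2} = 2.326.
Power = Φ(δ − 2.326) + Φ(−δ − 2.326) = Φ(1.271) + Φ(-5.923) = 0.8981 + 0.0000 = 0.8981.

Power ≈ 0.898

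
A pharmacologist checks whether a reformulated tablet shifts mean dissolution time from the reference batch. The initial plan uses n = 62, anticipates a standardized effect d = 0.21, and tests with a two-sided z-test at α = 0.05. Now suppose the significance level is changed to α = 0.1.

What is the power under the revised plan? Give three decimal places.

Power ≈ 0.504

δ = d·√n = 0.21 × √62 = 1.6535 (unchanged). New critical value: z_{0.05} = 1.645.
Revised power = Φ(δ − 1.645) + Φ(−δ − 1.645) = Φ(0.009) + Φ(-3.298) = 0.5035 + 0.0005 = 0.5040.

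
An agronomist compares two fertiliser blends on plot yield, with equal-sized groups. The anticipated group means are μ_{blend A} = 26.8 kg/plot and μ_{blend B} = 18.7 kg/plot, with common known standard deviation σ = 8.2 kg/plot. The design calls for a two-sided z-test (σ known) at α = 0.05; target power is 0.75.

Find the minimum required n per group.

Standardized effect: d = |μ_{blend A} − μ_{blend B}| / σ = |26.8 − 18.7| / 8.2 = 0.9878
For power 0.75 need Φ(δ − z_{0.025}) = 0.75, so δ = z_{0.025} + z_{0.25} = 1.960 + 0.674 = 2.634.
(For δ > 0 the lower-tail rejection region contributes negligibly to power, so the one-term inversion is standard.)
δ = d·√(n/2) ⇒ n = 2(δ/d)² = 2 × (2.634 / 0.9878)² = 14.23.
Rounding up, n = 15 per group.

n = 15 per group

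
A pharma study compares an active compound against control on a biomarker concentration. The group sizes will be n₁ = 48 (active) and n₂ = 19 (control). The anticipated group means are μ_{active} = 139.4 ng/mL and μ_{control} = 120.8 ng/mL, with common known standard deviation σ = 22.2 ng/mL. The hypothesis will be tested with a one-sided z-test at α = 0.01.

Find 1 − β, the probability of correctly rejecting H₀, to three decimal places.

Power ≈ 0.778

Standardized effect: d = |μ_{active} − μ_{control}| / σ = |139.4 − 120.8| / 22.2 = 0.8378
Noncentrality parameter: δ = d / √(1/n₁ + 1/n₂) = 0.8378 / √(1/48 + 1/19) = 3.0911
One-sided α = 0.01 → critical value z_{0.01} = 2.326.
Power = Φ(δ − 2.326) = Φ(0.765) = 0.7778.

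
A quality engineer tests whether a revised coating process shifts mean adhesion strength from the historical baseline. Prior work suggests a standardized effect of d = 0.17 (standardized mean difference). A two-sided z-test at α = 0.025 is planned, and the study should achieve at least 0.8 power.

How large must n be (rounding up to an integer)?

n = 329

Set Φ(δ − 2.241) = 0.8; then δ − 2.241 = Φ⁻¹(0.8) = 0.842, giving δ = 3.083.
(Ignoring the negligible lower-tail rejection probability gives the usual closed-form inversion.)
δ = d·√n ⇒ n = (δ/d)² = (3.083 / 0.17)² = 328.89.
Rounding up, n = 329.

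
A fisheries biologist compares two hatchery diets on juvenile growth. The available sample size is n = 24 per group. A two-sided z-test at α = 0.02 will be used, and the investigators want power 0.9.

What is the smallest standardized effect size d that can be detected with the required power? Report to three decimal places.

Required noncentrality: δ = z_{0.01} + z_{0.10} = 2.326 + 1.282 = 3.608.
(Lower-tail contribution to power is negligible for δ > 0.)
δ = d·√(n/2) ⇒ d = δ/√(n/2) = 3.608/√(24/2) = 1.0415.

d ≈ 1.042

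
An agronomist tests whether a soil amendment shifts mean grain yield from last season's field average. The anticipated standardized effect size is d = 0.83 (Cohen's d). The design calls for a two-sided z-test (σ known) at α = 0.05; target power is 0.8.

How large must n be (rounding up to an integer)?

n = 12

Set Φ(δ − 1.960) = 0.8; then δ − 1.960 = Φ⁻¹(0.8) = 0.842, giving δ = 2.802.
(Ignoring the negligible lower-tail rejection probability gives the usual closed-form inversion.)
δ = d·√n ⇒ n = (δ/d)² = (2.802 / 0.83)² = 11.39.
Round up to the next whole unit.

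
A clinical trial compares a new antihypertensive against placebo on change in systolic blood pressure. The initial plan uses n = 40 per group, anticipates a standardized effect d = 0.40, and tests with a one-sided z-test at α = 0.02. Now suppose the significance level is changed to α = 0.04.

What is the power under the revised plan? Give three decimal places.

δ = d·√(n/2) = 0.40 × √(40/2) = 1.7889 (unchanged). New critical value: z_{0.04} = 1.751.
Revised power = Φ(δ − 1.751) = Φ(0.038) = 0.5152.

Power ≈ 0.515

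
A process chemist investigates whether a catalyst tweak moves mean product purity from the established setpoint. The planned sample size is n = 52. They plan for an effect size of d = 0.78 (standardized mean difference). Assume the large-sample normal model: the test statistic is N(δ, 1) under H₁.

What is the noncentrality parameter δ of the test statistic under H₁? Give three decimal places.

δ = d·√n = 0.78 × √52 = 5.6247

δ ≈ 5.625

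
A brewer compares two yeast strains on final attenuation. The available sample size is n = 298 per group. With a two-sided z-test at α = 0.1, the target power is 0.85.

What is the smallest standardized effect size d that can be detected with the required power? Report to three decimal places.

d ≈ 0.220

Need Φ(δ − 1.645) = 0.85, so δ = 1.645 + 1.036 = 2.681.
(The second rejection-region term Φ(−δ − z_{α/2}) is negligible and dropped.)
δ = d·√(n/2) ⇒ d = δ/√(n/2) = 2.681/√(298/2) = 0.2197.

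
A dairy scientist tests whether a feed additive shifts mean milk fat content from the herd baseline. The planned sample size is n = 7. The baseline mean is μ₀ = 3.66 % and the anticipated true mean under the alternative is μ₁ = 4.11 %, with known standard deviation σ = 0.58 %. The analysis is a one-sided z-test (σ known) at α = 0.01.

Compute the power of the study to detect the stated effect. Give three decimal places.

Standardized effect: d = |μ₁ − μ₀| / σ = |4.11 − 3.66| / 0.58 = 0.7759
Noncentrality parameter: δ = d·√n = 0.7759 × √7 = 2.0527
One-sided α = 0.01 → critical value z_{0.01} = 2.326.
Power = Φ(δ − 2.326) = Φ(-0.274) = 0.3922.

Power ≈ 0.392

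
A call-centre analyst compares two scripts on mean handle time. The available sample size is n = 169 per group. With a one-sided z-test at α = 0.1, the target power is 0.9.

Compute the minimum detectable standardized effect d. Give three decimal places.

d ≈ 0.279

Required noncentrality: δ = z_{0.1} + z_{0.10} = 1.282 + 1.282 = 2.563.
δ = d·√(n/2) ⇒ d = δ/√(n/2) = 2.563/√(169/2) = 0.2788.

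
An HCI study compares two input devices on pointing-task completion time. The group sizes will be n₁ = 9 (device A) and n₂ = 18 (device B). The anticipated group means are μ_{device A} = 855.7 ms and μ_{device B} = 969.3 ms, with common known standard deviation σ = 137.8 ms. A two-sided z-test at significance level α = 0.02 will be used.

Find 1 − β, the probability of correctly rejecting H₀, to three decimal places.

Power ≈ 0.379

Standardized effect: d = |μ_{device A} − μ_{device B}| / σ = |855.7 − 969.3| / 137.8 = 0.8244
Noncentrality parameter: δ = d / √(1/n₁ + 1/n₂) = 0.8244 / √(1/9 + 1/18) = 2.0193
Critical value for a two-sided test at α = 0.02: z_{α/2} = 2.326.
Power = Φ(δ − 2.326) + Φ(−δ − 2.326) = Φ(-0.307) + Φ(-4.346) = 0.3794 + 0.0000 = 0.3794.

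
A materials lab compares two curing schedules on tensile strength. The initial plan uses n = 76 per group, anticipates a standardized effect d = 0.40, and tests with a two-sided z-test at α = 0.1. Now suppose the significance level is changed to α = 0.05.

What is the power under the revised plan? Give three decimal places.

Power ≈ 0.694

δ = d·√(n/2) = 0.40 × √(76/2) = 2.4658 (unchanged). New critical value: z_{0.025} = 1.960.
Revised power = Φ(δ − 1.960) + Φ(−δ − 1.960) = Φ(0.506) + Φ(-4.426) = 0.6935 + 0.0000 = 0.6935.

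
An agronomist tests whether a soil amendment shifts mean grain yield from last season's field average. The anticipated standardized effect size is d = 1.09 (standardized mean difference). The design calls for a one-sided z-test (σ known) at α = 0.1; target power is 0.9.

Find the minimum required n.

For power 0.9 need Φ(δ − z_{0.1}) = 0.9, so δ = z_{0.1} + z_{0.10} = 1.282 + 1.282 = 2.563.
δ = d·√n ⇒ n = (δ/d)² = (2.563 / 1.09)² = 5.53.
Round up to the next whole unit.

n = 6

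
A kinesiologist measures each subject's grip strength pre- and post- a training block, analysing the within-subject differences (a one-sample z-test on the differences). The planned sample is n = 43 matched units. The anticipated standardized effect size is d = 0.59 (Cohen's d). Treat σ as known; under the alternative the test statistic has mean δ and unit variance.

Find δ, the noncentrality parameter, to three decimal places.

δ ≈ 3.869

The noncentrality parameter scales effect size by the design's sample-size factor: δ = d·√n = 0.59 × √43 = 3.8689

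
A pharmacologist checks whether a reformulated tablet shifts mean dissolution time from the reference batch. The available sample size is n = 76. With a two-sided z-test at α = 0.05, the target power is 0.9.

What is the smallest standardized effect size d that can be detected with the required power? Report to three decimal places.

Need Φ(δ − 1.960) = 0.9, so δ = 1.960 + 1.282 = 3.242.
(Lower-tail contribution to power is negligible for δ > 0.)
δ = d·√n ⇒ d = δ/√n = 3.242/√76 = 0.3718.

d ≈ 0.372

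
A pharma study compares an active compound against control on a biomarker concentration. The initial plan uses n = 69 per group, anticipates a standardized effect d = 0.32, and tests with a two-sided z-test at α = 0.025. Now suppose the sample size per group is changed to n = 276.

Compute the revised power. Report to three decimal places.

With n = 276 per group: δ = d·√(n/2) = 0.32 × √(276/2) = 3.7591. Critical value z_{0.0125} = 2.241.
Revised power = Φ(δ − 2.241) + Φ(−δ − 2.241) = Φ(1.518) + Φ(-6.001) = 0.9355 + 0.0000 = 0.9355.

Power ≈ 0.935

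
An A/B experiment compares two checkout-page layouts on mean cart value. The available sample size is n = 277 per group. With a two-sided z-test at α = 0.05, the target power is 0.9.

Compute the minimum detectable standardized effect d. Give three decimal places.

Need Φ(δ − 1.960) = 0.9, so δ = 1.960 + 1.282 = 3.242.
(The second rejection-region term Φ(−δ − z_{α/2}) is negligible and dropped.)
δ = d·√(n/2) ⇒ d = δ/√(n/2) = 3.242/√(277/2) = 0.2754.

d ≈ 0.275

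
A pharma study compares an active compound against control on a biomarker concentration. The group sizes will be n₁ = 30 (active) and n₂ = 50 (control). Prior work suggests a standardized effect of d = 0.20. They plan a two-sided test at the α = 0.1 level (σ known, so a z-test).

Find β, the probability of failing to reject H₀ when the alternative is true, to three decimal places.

Noncentrality parameter: δ = d / √(1/n₁ + 1/n₂) = 0.20 / √(1/30 + 1/50) = 0.8660
Two-sided α = 0.1 → critical value z_{0.05} = 1.645.
Power = Φ(δ − 1.645) + Φ(−δ − 1.645) = Φ(-0.779) + Φ(-2.511) = 0.2180 + 0.0060 = 0.2241.
Type II error: β = 1 − power = 1 − 0.2241 = 0.7759.

β ≈ 0.776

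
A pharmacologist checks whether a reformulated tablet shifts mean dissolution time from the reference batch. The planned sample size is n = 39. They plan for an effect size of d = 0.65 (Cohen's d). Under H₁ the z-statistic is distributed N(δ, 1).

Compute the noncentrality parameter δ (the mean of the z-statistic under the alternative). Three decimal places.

δ ≈ 4.059

The noncentrality parameter scales effect size by the design's sample-size factor: δ = d·√n = 0.65 × √39 = 4.0592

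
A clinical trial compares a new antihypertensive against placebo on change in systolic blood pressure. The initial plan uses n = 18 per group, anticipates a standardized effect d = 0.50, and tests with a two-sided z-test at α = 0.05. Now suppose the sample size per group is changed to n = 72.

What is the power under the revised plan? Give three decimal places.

With n = 72 per group: δ = d·√(n/2) = 0.50 × √(72/2) = 3.0000. Critical value z_{0.025} = 1.960.
Revised power = Φ(δ − 1.960) + Φ(−δ − 1.960) = Φ(1.040) + Φ(-4.960) = 0.8508 + 0.0000 = 0.8508.

Power ≈ 0.851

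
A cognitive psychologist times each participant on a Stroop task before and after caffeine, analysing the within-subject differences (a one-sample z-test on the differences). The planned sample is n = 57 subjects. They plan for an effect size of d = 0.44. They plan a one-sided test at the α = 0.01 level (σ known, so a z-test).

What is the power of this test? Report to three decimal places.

Noncentrality parameter: δ = d·√n = 0.44 × √57 = 3.3219
One-sided α = 0.01 → critical value z_{0.01} = 2.326.
Power = P(Z > 2.326 − δ) = Φ(0.996) = 0.8403.

Power ≈ 0.840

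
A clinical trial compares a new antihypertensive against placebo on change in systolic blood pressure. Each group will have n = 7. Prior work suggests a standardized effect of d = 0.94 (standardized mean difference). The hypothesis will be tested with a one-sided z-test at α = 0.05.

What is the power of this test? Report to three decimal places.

Noncentrality parameter: δ = d·√(n/2) = 0.94 × √(7/2) = 1.7586
One-sided α = 0.05 → critical value z_{0.05} = 1.645.
Power = Φ(δ − 1.645) = Φ(0.114) = 0.5453.

Power ≈ 0.545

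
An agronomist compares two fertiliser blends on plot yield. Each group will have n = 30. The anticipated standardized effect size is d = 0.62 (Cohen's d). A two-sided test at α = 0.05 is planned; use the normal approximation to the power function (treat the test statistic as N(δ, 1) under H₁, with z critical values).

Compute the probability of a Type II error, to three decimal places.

Noncentrality parameter: δ = d·√(n/2) = 0.62 × √(30/2) = 2.4012
Two-sided α = 0.05 → critical value z_{0.025} = 1.960.
Power = Φ(δ − 1.960) + Φ(−δ − 1.960) = Φ(0.441) + Φ(-4.361) = 0.6705 + 0.0000 = 0.6705.
Type II error: β = 1 − power = 1 − 0.6705 = 0.3295.

β ≈ 0.329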